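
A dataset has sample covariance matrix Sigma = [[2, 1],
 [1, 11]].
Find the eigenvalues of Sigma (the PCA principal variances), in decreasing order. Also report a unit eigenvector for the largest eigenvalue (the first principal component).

Step 1 — characteristic polynomial of 2×2 Sigma:
  det(Sigma - λI) = λ² - trace · λ + det = 0.
  trace = 2 + 11 = 13, det = 2·11 - (1)² = 21.
Step 2 — discriminant:
  Δ = trace² - 4·det = 169 - 84 = 85.
Step 3 — eigenvalues:
  λ = (trace ± √Δ)/2 = (13 ± 9.2195)/2,
  λ_1 = 11.1098,  λ_2 = 1.8902.

Step 4 — unit eigenvector for λ_1: solve (Sigma - λ_1 I)v = 0. First row:
  (2 - 11.1098)·v_x + (1)·v_y = 0, i.e. (-9.1098)·v_x + (1)·v_y = 0,
  so v ∝ (b, λ_1 - a) = (1, 9.1098) = u.
  ||u|| = √((1)² + (9.1098)²) = √(83.988) ≈ 9.1645,
  v_1 = u/||u|| ≈ (0.1091, 0.994) (||v_1|| = 1).

λ_1 = 11.1098,  λ_2 = 1.8902;  v_1 ≈ (0.1091, 0.994)


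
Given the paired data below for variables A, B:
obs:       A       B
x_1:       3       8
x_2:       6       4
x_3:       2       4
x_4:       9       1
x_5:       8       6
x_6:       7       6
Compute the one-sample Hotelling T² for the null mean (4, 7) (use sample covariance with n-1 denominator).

Step 1 — sample mean vector:
  mean(A) = (3 + 6 + 2 + 9 + 8 + 7) / 6 = 35/6 = 5.8333
  mean(B) = (8 + 4 + 4 + 1 + 6 + 6) / 6 = 29/6 = 4.8333
  x̄ = (5.8333, 4.8333),  deviation x̄ - mu_0 = (5.8333, 4.8333) - (4, 7) = (1.8333, -2.1667).

Step 2 — sample covariance matrix, S[i,j] = (1/(n-1)) · Σ_k (x_{k,i} - mean_i) · (x_{k,j} - mean_j), divisor n-1 = 5:
  S[A,A] = ((-2.8333)·(-2.8333) + (0.1667)·(0.1667) + (-3.8333)·(-3.8333) + (3.1667)·(3.1667) + (2.1667)·(2.1667) + (1.1667)·(1.1667)) / 5 = 38.8333/5 = 7.7667
  S[A,B] = ((-2.8333)·(3.1667) + (0.1667)·(-0.8333) + (-3.8333)·(-0.8333) + (3.1667)·(-3.8333) + (2.1667)·(1.1667) + (1.1667)·(1.1667)) / 5 = -14.1667/5 = -2.8333
  S[B,B] = ((3.1667)·(3.1667) + (-0.8333)·(-0.8333) + (-0.8333)·(-0.8333) + (-3.8333)·(-3.8333) + (1.1667)·(1.1667) + (1.1667)·(1.1667)) / 5 = 28.8333/5 = 5.7667
  S = [[7.7667, -2.8333],
 [-2.8333, 5.7667]].

Step 3 — invert S. det(S) = 7.7667·5.7667 - (-2.8333)² = 36.76.
  S^{-1} = (1/det) · [[d, -b], [-b, a]] = [[0.1569, 0.0771],
 [0.0771, 0.2113]].

Step 4 — quadratic form (x̄ - mu_0)^T · S^{-1} · (x̄ - mu_0):
  S^{-1} · (x̄ - mu_0) = (0.1206, -0.3165),
  (x̄ - mu_0)^T · [...] = (1.8333)·(0.1206) + (-2.1667)·(-0.3165) = 0.9068.

Step 5 — scale by n: T² = 6 · 0.9068 = 5.4407.

T² ≈ 5.4407


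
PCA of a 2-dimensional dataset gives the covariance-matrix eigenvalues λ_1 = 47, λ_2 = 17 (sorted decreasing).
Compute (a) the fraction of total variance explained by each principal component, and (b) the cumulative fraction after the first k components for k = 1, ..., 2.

Step 1 — total variance = trace(Sigma) = Σ λ_i = 47 + 17 = 64.

Step 2 — fraction explained by component i = λ_i / Σ λ:
  PC1: 47/64 = 0.7344
  PC2: 17/64 = 0.2656

Step 3 — cumulative fraction after k components = (λ_1 + ... + λ_k) / Σ λ:
  k = 1: 47/64 = 0.7344
  k = 2: (47 + 17)/64 = 64/64 = 1

Summary (fraction, with percent):

explained: PC1 0.7344 (73.44%), PC2 0.2656 (26.56%);  cumulative: 0.7344, 1


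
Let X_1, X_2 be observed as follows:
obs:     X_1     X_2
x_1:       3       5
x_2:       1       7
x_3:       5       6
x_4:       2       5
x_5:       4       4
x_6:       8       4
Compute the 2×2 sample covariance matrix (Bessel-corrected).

Step 1 — column means:
  mean(X_1) = (3 + 1 + 5 + 2 + 4 + 8) / 6 = 23/6 = 3.8333
  mean(X_2) = (5 + 7 + 6 + 5 + 4 + 4) / 6 = 31/6 = 5.1667

Step 2 — sample covariance S[i,j] = (1/(n-1)) · Σ_k (x_{k,i} - mean_i) · (x_{k,j} - mean_j), with n-1 = 5.
  S[X_1,X_1] = ((-0.8333)·(-0.8333) + (-2.8333)·(-2.8333) + (1.1667)·(1.1667) + (-1.8333)·(-1.8333) + (0.1667)·(0.1667) + (4.1667)·(4.1667)) / 5 = 30.8333/5 = 6.1667
  S[X_1,X_2] = ((-0.8333)·(-0.1667) + (-2.8333)·(1.8333) + (1.1667)·(0.8333) + (-1.8333)·(-0.1667) + (0.1667)·(-1.1667) + (4.1667)·(-1.1667)) / 5 = -8.8333/5 = -1.7667
  S[X_2,X_2] = ((-0.1667)·(-0.1667) + (1.8333)·(1.8333) + (0.8333)·(0.8333) + (-0.1667)·(-0.1667) + (-1.1667)·(-1.1667) + (-1.1667)·(-1.1667)) / 5 = 6.8333/5 = 1.3667

S is symmetric (S[j,i] = S[i,j]). Assembling:

S = [[6.1667, -1.7667],
 [-1.7667, 1.3667]]


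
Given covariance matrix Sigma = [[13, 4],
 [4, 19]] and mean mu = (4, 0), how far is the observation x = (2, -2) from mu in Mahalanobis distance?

Step 1 — centre the observation: (x - mu) = (-2, -2).

Step 2 — invert Sigma. det(Sigma) = 13·19 - (4)² = 231.
  Sigma^{-1} = (1/det) · [[d, -b], [-b, a]] = [[0.0823, -0.0173],
 [-0.0173, 0.0563]].

Step 3 — form the quadratic (x - mu)^T · Sigma^{-1} · (x - mu):
  Sigma^{-1} · (x - mu) = (-0.1299, -0.0779).
  (x - mu)^T · [Sigma^{-1} · (x - mu)] = (-2)·(-0.1299) + (-2)·(-0.0779) = 0.4156.

Step 4 — take square root: d = √(0.4156) ≈ 0.6447.

d(x, mu) = √(0.4156) ≈ 0.6447


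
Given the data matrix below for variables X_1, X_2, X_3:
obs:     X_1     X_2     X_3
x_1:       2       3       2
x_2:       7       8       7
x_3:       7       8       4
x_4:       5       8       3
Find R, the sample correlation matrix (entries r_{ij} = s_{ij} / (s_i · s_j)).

Step 1 — column means:
  mean(X_1) = (2 + 7 + 7 + 5) / 4 = 21/4 = 5.25
  mean(X_2) = (3 + 8 + 8 + 8) / 4 = 27/4 = 6.75
  mean(X_3) = (2 + 7 + 4 + 3) / 4 = 16/4 = 4

Step 2 — sample variances and covariances s[i,j] = (1/(n-1)) · Σ_k (x_{k,i} - mean_i) · (x_{k,j} - mean_j), with n-1 = 3:
  s[X_1,X_1] = ((-3.25)·(-3.25) + (1.75)·(1.75) + (1.75)·(1.75) + (-0.25)·(-0.25)) / 3 = 16.75/3 = 5.5833
  s[X_1,X_2] = ((-3.25)·(-3.75) + (1.75)·(1.25) + (1.75)·(1.25) + (-0.25)·(1.25)) / 3 = 16.25/3 = 5.4167
  s[X_1,X_3] = ((-3.25)·(-2) + (1.75)·(3) + (1.75)·(0) + (-0.25)·(-1)) / 3 = 12/3 = 4
  s[X_2,X_2] = ((-3.75)·(-3.75) + (1.25)·(1.25) + (1.25)·(1.25) + (1.25)·(1.25)) / 3 = 18.75/3 = 6.25
  s[X_2,X_3] = ((-3.75)·(-2) + (1.25)·(3) + (1.25)·(0) + (1.25)·(-1)) / 3 = 10/3 = 3.3333
  s[X_3,X_3] = ((-2)·(-2) + (3)·(3) + (0)·(0) + (-1)·(-1)) / 3 = 14/3 = 4.6667
  Sample standard deviations s_i = √(s[i,i]):
  s(X_1) = √(5.5833) = 2.3629
  s(X_2) = √(6.25) = 2.5
  s(X_3) = √(4.6667) = 2.1602

Step 3 — r_{ij} = s_{ij} / (s_i · s_j):
  r[X_1,X_1] = 1 (diagonal).
  r[X_1,X_2] = 5.4167 / (2.3629 · 2.5) = 5.4167 / 5.9073 = 0.9169
  r[X_1,X_3] = 4 / (2.3629 · 2.1602) = 4 / 5.1045 = 0.7836
  r[X_2,X_2] = 1 (diagonal).
  r[X_2,X_3] = 3.3333 / (2.5 · 2.1602) = 3.3333 / 5.4006 = 0.6172
  r[X_3,X_3] = 1 (diagonal).

R is symmetric with unit diagonal. Assembling:

R = [[1, 0.9169, 0.7836],
 [0.9169, 1, 0.6172],
 [0.7836, 0.6172, 1]]


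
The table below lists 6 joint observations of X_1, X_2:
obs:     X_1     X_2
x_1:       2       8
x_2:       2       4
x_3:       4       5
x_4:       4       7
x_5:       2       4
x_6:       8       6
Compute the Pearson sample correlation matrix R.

Step 1 — column means:
  mean(X_1) = (2 + 2 + 4 + 4 + 2 + 8) / 6 = 22/6 = 3.6667
  mean(X_2) = (8 + 4 + 5 + 7 + 4 + 6) / 6 = 34/6 = 5.6667

Step 2 — sample variances and covariances s[i,j] = (1/(n-1)) · Σ_k (x_{k,i} - mean_i) · (x_{k,j} - mean_j), with n-1 = 5:
  s[X_1,X_1] = ((-1.6667)·(-1.6667) + (-1.6667)·(-1.6667) + (0.3333)·(0.3333) + (0.3333)·(0.3333) + (-1.6667)·(-1.6667) + (4.3333)·(4.3333)) / 5 = 27.3333/5 = 5.4667
  s[X_1,X_2] = ((-1.6667)·(2.3333) + (-1.6667)·(-1.6667) + (0.3333)·(-0.6667) + (0.3333)·(1.3333) + (-1.6667)·(-1.6667) + (4.3333)·(0.3333)) / 5 = 3.3333/5 = 0.6667
  s[X_2,X_2] = ((2.3333)·(2.3333) + (-1.6667)·(-1.6667) + (-0.6667)·(-0.6667) + (1.3333)·(1.3333) + (-1.6667)·(-1.6667) + (0.3333)·(0.3333)) / 5 = 13.3333/5 = 2.6667
  Sample standard deviations s_i = √(s[i,i]):
  s(X_1) = √(5.4667) = 2.3381
  s(X_2) = √(2.6667) = 1.633

Step 3 — r_{ij} = s_{ij} / (s_i · s_j):
  r[X_1,X_1] = 1 (diagonal).
  r[X_1,X_2] = 0.6667 / (2.3381 · 1.633) = 0.6667 / 3.8181 = 0.1746
  r[X_2,X_2] = 1 (diagonal).

R is symmetric with unit diagonal. Assembling:

R = [[1, 0.1746],
 [0.1746, 1]]


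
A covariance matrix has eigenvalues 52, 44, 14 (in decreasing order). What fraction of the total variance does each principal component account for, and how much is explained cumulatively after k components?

Step 1 — total variance = trace(Sigma) = Σ λ_i = 52 + 44 + 14 = 110.

Step 2 — fraction explained by component i = λ_i / Σ λ:
  PC1: 52/110 = 0.4727
  PC2: 44/110 = 0.4
  PC3: 14/110 = 0.1273

Step 3 — cumulative fraction after k components = (λ_1 + ... + λ_k) / Σ λ:
  k = 1: 52/110 = 0.4727
  k = 2: (52 + 44)/110 = 96/110 = 0.8727
  k = 3: (52 + 44 + 14)/110 = 110/110 = 1

Summary (fraction, with percent):

explained: PC1 0.4727 (47.27%), PC2 0.4 (40%), PC3 0.1273 (12.73%);  cumulative: 0.4727, 0.8727, 1


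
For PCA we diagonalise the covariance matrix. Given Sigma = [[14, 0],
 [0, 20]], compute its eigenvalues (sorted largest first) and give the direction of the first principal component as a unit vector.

Step 1 — characteristic polynomial of 2×2 Sigma:
  det(Sigma - λI) = λ² - trace · λ + det = 0.
  trace = 14 + 20 = 34, det = 14·20 - (0)² = 280.
Step 2 — discriminant:
  Δ = trace² - 4·det = 1156 - 1120 = 36.
Step 3 — eigenvalues:
  λ = (trace ± √Δ)/2 = (34 ± 6)/2,
  λ_1 = 20,  λ_2 = 14.

Step 4 — unit eigenvector for λ_1: Sigma is diagonal, so its eigenvectors are the coordinate axes. λ_1 = 20 is the diagonal entry on the second coordinate axis, hence
  v_1 = (0, 1) (||v_1|| = 1).

λ_1 = 20,  λ_2 = 14;  v_1 ≈ (0, 1)


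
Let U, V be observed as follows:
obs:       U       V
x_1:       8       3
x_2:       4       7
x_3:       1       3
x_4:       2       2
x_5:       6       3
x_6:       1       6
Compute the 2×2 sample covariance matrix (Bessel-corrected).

Step 1 — column means:
  mean(U) = (8 + 4 + 1 + 2 + 6 + 1) / 6 = 22/6 = 3.6667
  mean(V) = (3 + 7 + 3 + 2 + 3 + 6) / 6 = 24/6 = 4

Step 2 — sample covariance S[i,j] = (1/(n-1)) · Σ_k (x_{k,i} - mean_i) · (x_{k,j} - mean_j), with n-1 = 5.
  S[U,U] = ((4.3333)·(4.3333) + (0.3333)·(0.3333) + (-2.6667)·(-2.6667) + (-1.6667)·(-1.6667) + (2.3333)·(2.3333) + (-2.6667)·(-2.6667)) / 5 = 41.3333/5 = 8.2667
  S[U,V] = ((4.3333)·(-1) + (0.3333)·(3) + (-2.6667)·(-1) + (-1.6667)·(-2) + (2.3333)·(-1) + (-2.6667)·(2)) / 5 = -5/5 = -1
  S[V,V] = ((-1)·(-1) + (3)·(3) + (-1)·(-1) + (-2)·(-2) + (-1)·(-1) + (2)·(2)) / 5 = 20/5 = 4

S is symmetric (S[j,i] = S[i,j]). Assembling:

S = [[8.2667, -1],
 [-1, 4]]


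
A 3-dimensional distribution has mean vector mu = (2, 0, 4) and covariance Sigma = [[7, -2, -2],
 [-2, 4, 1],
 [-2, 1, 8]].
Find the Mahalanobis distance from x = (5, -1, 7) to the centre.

Step 1 — centre the observation: (x - mu) = (3, -1, 3).

Step 2 — invert Sigma (cofactor / det for 3×3, or solve directly):
  Sigma^{-1} = [[0.1751, 0.0791, 0.0339],
 [0.0791, 0.2938, -0.0169],
 [0.0339, -0.0169, 0.1356]].

Step 3 — form the quadratic (x - mu)^T · Sigma^{-1} · (x - mu):
  Sigma^{-1} · (x - mu) = (0.548, -0.1073, 0.5254).
  (x - mu)^T · [Sigma^{-1} · (x - mu)] = (3)·(0.548) + (-1)·(-0.1073) + (3)·(0.5254) = 3.3277.

Step 4 — take square root: d = √(3.3277) ≈ 1.8242.

d(x, mu) = √(3.3277) ≈ 1.8242


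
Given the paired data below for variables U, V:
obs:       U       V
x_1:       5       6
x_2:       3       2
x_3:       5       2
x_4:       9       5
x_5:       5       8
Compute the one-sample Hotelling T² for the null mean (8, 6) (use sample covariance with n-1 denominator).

Step 1 — sample mean vector:
  mean(U) = (5 + 3 + 5 + 9 + 5) / 5 = 27/5 = 5.4
  mean(V) = (6 + 2 + 2 + 5 + 8) / 5 = 23/5 = 4.6
  x̄ = (5.4, 4.6),  deviation x̄ - mu_0 = (5.4, 4.6) - (8, 6) = (-2.6, -1.4).

Step 2 — sample covariance matrix, S[i,j] = (1/(n-1)) · Σ_k (x_{k,i} - mean_i) · (x_{k,j} - mean_j), divisor n-1 = 4:
  S[U,U] = ((-0.4)·(-0.4) + (-2.4)·(-2.4) + (-0.4)·(-0.4) + (3.6)·(3.6) + (-0.4)·(-0.4)) / 4 = 19.2/4 = 4.8
  S[U,V] = ((-0.4)·(1.4) + (-2.4)·(-2.6) + (-0.4)·(-2.6) + (3.6)·(0.4) + (-0.4)·(3.4)) / 4 = 6.8/4 = 1.7
  S[V,V] = ((1.4)·(1.4) + (-2.6)·(-2.6) + (-2.6)·(-2.6) + (0.4)·(0.4) + (3.4)·(3.4)) / 4 = 27.2/4 = 6.8
  S = [[4.8, 1.7],
 [1.7, 6.8]].

Step 3 — invert S. det(S) = 4.8·6.8 - (1.7)² = 29.75.
  S^{-1} = (1/det) · [[d, -b], [-b, a]] = [[0.2286, -0.0571],
 [-0.0571, 0.1613]].

Step 4 — quadratic form (x̄ - mu_0)^T · S^{-1} · (x̄ - mu_0):
  S^{-1} · (x̄ - mu_0) = (-0.5143, -0.0773),
  (x̄ - mu_0)^T · [...] = (-2.6)·(-0.5143) + (-1.4)·(-0.0773) = 1.4454.

Step 5 — scale by n: T² = 5 · 1.4454 = 7.2269.

T² ≈ 7.2269


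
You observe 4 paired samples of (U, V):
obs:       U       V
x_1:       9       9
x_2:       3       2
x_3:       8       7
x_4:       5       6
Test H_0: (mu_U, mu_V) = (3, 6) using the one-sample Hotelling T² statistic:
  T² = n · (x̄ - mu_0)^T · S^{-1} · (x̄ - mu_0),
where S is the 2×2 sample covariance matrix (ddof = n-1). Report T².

Step 1 — sample mean vector:
  mean(U) = (9 + 3 + 8 + 5) / 4 = 25/4 = 6.25
  mean(V) = (9 + 2 + 7 + 6) / 4 = 24/4 = 6
  x̄ = (6.25, 6),  deviation x̄ - mu_0 = (6.25, 6) - (3, 6) = (3.25, 0).

Step 2 — sample covariance matrix, S[i,j] = (1/(n-1)) · Σ_k (x_{k,i} - mean_i) · (x_{k,j} - mean_j), divisor n-1 = 3:
  S[U,U] = ((2.75)·(2.75) + (-3.25)·(-3.25) + (1.75)·(1.75) + (-1.25)·(-1.25)) / 3 = 22.75/3 = 7.5833
  S[U,V] = ((2.75)·(3) + (-3.25)·(-4) + (1.75)·(1) + (-1.25)·(0)) / 3 = 23/3 = 7.6667
  S[V,V] = ((3)·(3) + (-4)·(-4) + (1)·(1) + (0)·(0)) / 3 = 26/3 = 8.6667
  S = [[7.5833, 7.6667],
 [7.6667, 8.6667]].

Step 3 — invert S. det(S) = 7.5833·8.6667 - (7.6667)² = 6.9444.
  S^{-1} = (1/det) · [[d, -b], [-b, a]] = [[1.248, -1.104],
 [-1.104, 1.092]].

Step 4 — quadratic form (x̄ - mu_0)^T · S^{-1} · (x̄ - mu_0):
  S^{-1} · (x̄ - mu_0) = (4.056, -3.588),
  (x̄ - mu_0)^T · [...] = (3.25)·(4.056) + (0)·(-3.588) = 13.182.

Step 5 — scale by n: T² = 4 · 13.182 = 52.728.

T² ≈ 52.728


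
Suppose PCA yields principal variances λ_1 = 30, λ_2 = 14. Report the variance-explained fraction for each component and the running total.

Step 1 — total variance = trace(Sigma) = Σ λ_i = 30 + 14 = 44.

Step 2 — fraction explained by component i = λ_i / Σ λ:
  PC1: 30/44 = 0.6818
  PC2: 14/44 = 0.3182

Step 3 — cumulative fraction after k components = (λ_1 + ... + λ_k) / Σ λ:
  k = 1: 30/44 = 0.6818
  k = 2: (30 + 14)/44 = 44/44 = 1

Summary (fraction, with percent):

explained: PC1 0.6818 (68.18%), PC2 0.3182 (31.82%);  cumulative: 0.6818, 1


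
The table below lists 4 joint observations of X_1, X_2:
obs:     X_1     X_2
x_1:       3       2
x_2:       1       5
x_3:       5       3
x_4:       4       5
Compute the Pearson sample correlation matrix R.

Step 1 — column means:
  mean(X_1) = (3 + 1 + 5 + 4) / 4 = 13/4 = 3.25
  mean(X_2) = (2 + 5 + 3 + 5) / 4 = 15/4 = 3.75

Step 2 — sample variances and covariances s[i,j] = (1/(n-1)) · Σ_k (x_{k,i} - mean_i) · (x_{k,j} - mean_j), with n-1 = 3:
  s[X_1,X_1] = ((-0.25)·(-0.25) + (-2.25)·(-2.25) + (1.75)·(1.75) + (0.75)·(0.75)) / 3 = 8.75/3 = 2.9167
  s[X_1,X_2] = ((-0.25)·(-1.75) + (-2.25)·(1.25) + (1.75)·(-0.75) + (0.75)·(1.25)) / 3 = -2.75/3 = -0.9167
  s[X_2,X_2] = ((-1.75)·(-1.75) + (1.25)·(1.25) + (-0.75)·(-0.75) + (1.25)·(1.25)) / 3 = 6.75/3 = 2.25
  Sample standard deviations s_i = √(s[i,i]):
  s(X_1) = √(2.9167) = 1.7078
  s(X_2) = √(2.25) = 1.5

Step 3 — r_{ij} = s_{ij} / (s_i · s_j):
  r[X_1,X_1] = 1 (diagonal).
  r[X_1,X_2] = -0.9167 / (1.7078 · 1.5) = -0.9167 / 2.5617 = -0.3578
  r[X_2,X_2] = 1 (diagonal).

R is symmetric with unit diagonal. Assembling:

R = [[1, -0.3578],
 [-0.3578, 1]]


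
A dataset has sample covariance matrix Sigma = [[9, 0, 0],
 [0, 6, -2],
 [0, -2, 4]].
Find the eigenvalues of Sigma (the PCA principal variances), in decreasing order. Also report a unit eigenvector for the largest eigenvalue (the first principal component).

Step 1 — characteristic polynomial p(λ) = det(λI - Sigma) = λ³ - tr·λ² + c_1·λ - det, where tr = trace, c_1 = sum of the principal 2×2 minors, det = det(Sigma):
  tr = 9 + 6 + 4 = 19,
  c_1 = (9·6 - (0)²) + (9·4 - (0)²) + (6·4 - (-2)²) = 54 + 36 + 20 = 110,
  det = 9·(6·4 - (-2)²) - (0)·((0)·4 - (-2)·(0)) + (0)·((0)·(-2) - 6·(0)) = 9·(20) - (0)·(0) + (0)·(0) = 180.
  So p(λ) = λ³ - 19λ² + 110λ - 180.
Step 2 — look for an integer root (rational root theorem: any rational root is an integer divisor of 180). Testing λ = 9:
  p(9) = 729 - 1539 + 990 - 180 = 0  ✓
  Dividing out (λ - 9): p(λ) = (λ - 9)(λ² - 10λ + 20).
Step 3 — remaining eigenvalues from the quadratic λ² - 10λ + 20 = 0:
  Δ = 10² - 4·20 = 100 - 80 = 20,  λ = (10 ± √20)/2 = (10 ± 4.4721)/2 ≈ 7.2361 or 2.7639.
  Sorted: λ_1 = 9,  λ_2 = 7.2361,  λ_3 = 2.7639  (check: sum = 19 = tr ✓).

Step 4 — unit eigenvector for λ_1 = 9: v spans the null space of (Sigma - λ_1 I), whose rows are
  r_1 = (0, 0, 0),  r_2 = (0, -3, -2),  r_3 = (0, -2, -5).
  v is orthogonal to every row, so take v ∝ r_2 × r_3 = ((-3)·(-5) - (-2)·(-2), (-2)·(0) - (0)·(-5), (0)·(-2) - (-3)·(0)) = (11, 0, 0).
  Rescale (divide by 11): u = (1, 0, 0).
  ||u|| = √((1)² + (0)² + (0)²) = √(1) = 1,  v_1 = u/||u|| ≈ (1, 0, 0) (||v_1|| = 1).

λ_1 = 9,  λ_2 = 7.2361,  λ_3 = 2.7639;  v_1 ≈ (1, 0, 0)


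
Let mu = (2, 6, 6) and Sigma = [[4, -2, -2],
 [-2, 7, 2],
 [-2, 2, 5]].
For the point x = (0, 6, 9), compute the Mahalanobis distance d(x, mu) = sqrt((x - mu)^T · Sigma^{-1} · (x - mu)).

Step 1 — centre the observation: (x - mu) = (-2, 0, 3).

Step 2 — invert Sigma (cofactor / det for 3×3, or solve directly):
  Sigma^{-1} = [[0.337, 0.0652, 0.1087],
 [0.0652, 0.1739, -0.0435],
 [0.1087, -0.0435, 0.2609]].

Step 3 — form the quadratic (x - mu)^T · Sigma^{-1} · (x - mu):
  Sigma^{-1} · (x - mu) = (-0.3478, -0.2609, 0.5652).
  (x - mu)^T · [Sigma^{-1} · (x - mu)] = (-2)·(-0.3478) + (0)·(-0.2609) + (3)·(0.5652) = 2.3913.

Step 4 — take square root: d = √(2.3913) ≈ 1.5464.

d(x, mu) = √(2.3913) ≈ 1.5464


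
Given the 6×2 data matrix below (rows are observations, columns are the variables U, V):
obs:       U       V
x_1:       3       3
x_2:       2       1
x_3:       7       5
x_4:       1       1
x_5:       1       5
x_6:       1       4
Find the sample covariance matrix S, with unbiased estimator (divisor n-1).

Step 1 — column means:
  mean(U) = (3 + 2 + 7 + 1 + 1 + 1) / 6 = 15/6 = 2.5
  mean(V) = (3 + 1 + 5 + 1 + 5 + 4) / 6 = 19/6 = 3.1667

Step 2 — sample covariance S[i,j] = (1/(n-1)) · Σ_k (x_{k,i} - mean_i) · (x_{k,j} - mean_j), with n-1 = 5.
  S[U,U] = ((0.5)·(0.5) + (-0.5)·(-0.5) + (4.5)·(4.5) + (-1.5)·(-1.5) + (-1.5)·(-1.5) + (-1.5)·(-1.5)) / 5 = 27.5/5 = 5.5
  S[U,V] = ((0.5)·(-0.1667) + (-0.5)·(-2.1667) + (4.5)·(1.8333) + (-1.5)·(-2.1667) + (-1.5)·(1.8333) + (-1.5)·(0.8333)) / 5 = 8.5/5 = 1.7
  S[V,V] = ((-0.1667)·(-0.1667) + (-2.1667)·(-2.1667) + (1.8333)·(1.8333) + (-2.1667)·(-2.1667) + (1.8333)·(1.8333) + (0.8333)·(0.8333)) / 5 = 16.8333/5 = 3.3667

S is symmetric (S[j,i] = S[i,j]). Assembling:

S = [[5.5, 1.7],
 [1.7, 3.3667]]


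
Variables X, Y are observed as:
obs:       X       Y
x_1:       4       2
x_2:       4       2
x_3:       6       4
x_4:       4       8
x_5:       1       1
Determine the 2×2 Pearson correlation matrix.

Step 1 — column means:
  mean(X) = (4 + 4 + 6 + 4 + 1) / 5 = 19/5 = 3.8
  mean(Y) = (2 + 2 + 4 + 8 + 1) / 5 = 17/5 = 3.4

Step 2 — sample variances and covariances s[i,j] = (1/(n-1)) · Σ_k (x_{k,i} - mean_i) · (x_{k,j} - mean_j), with n-1 = 4:
  s[X,X] = ((0.2)·(0.2) + (0.2)·(0.2) + (2.2)·(2.2) + (0.2)·(0.2) + (-2.8)·(-2.8)) / 4 = 12.8/4 = 3.2
  s[X,Y] = ((0.2)·(-1.4) + (0.2)·(-1.4) + (2.2)·(0.6) + (0.2)·(4.6) + (-2.8)·(-2.4)) / 4 = 8.4/4 = 2.1
  s[Y,Y] = ((-1.4)·(-1.4) + (-1.4)·(-1.4) + (0.6)·(0.6) + (4.6)·(4.6) + (-2.4)·(-2.4)) / 4 = 31.2/4 = 7.8
  Sample standard deviations s_i = √(s[i,i]):
  s(X) = √(3.2) = 1.7889
  s(Y) = √(7.8) = 2.7928

Step 3 — r_{ij} = s_{ij} / (s_i · s_j):
  r[X,X] = 1 (diagonal).
  r[X,Y] = 2.1 / (1.7889 · 2.7928) = 2.1 / 4.996 = 0.4203
  r[Y,Y] = 1 (diagonal).

R is symmetric with unit diagonal. Assembling:

R = [[1, 0.4203],
 [0.4203, 1]]


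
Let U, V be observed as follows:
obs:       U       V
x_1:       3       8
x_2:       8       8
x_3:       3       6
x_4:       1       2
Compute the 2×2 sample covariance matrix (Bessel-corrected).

Step 1 — column means:
  mean(U) = (3 + 8 + 3 + 1) / 4 = 15/4 = 3.75
  mean(V) = (8 + 8 + 6 + 2) / 4 = 24/4 = 6

Step 2 — sample covariance S[i,j] = (1/(n-1)) · Σ_k (x_{k,i} - mean_i) · (x_{k,j} - mean_j), with n-1 = 3.
  S[U,U] = ((-0.75)·(-0.75) + (4.25)·(4.25) + (-0.75)·(-0.75) + (-2.75)·(-2.75)) / 3 = 26.75/3 = 8.9167
  S[U,V] = ((-0.75)·(2) + (4.25)·(2) + (-0.75)·(0) + (-2.75)·(-4)) / 3 = 18/3 = 6
  S[V,V] = ((2)·(2) + (2)·(2) + (0)·(0) + (-4)·(-4)) / 3 = 24/3 = 8

S is symmetric (S[j,i] = S[i,j]). Assembling:

S = [[8.9167, 6],
 [6, 8]]


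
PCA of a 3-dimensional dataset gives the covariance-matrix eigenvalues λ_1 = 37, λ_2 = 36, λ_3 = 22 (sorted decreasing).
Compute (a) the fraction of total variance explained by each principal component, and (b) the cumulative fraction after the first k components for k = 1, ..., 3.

Step 1 — total variance = trace(Sigma) = Σ λ_i = 37 + 36 + 22 = 95.

Step 2 — fraction explained by component i = λ_i / Σ λ:
  PC1: 37/95 = 0.3895
  PC2: 36/95 = 0.3789
  PC3: 22/95 = 0.2316

Step 3 — cumulative fraction after k components = (λ_1 + ... + λ_k) / Σ λ:
  k = 1: 37/95 = 0.3895
  k = 2: (37 + 36)/95 = 73/95 = 0.7684
  k = 3: (37 + 36 + 22)/95 = 95/95 = 1

Summary (fraction, with percent):

explained: PC1 0.3895 (38.95%), PC2 0.3789 (37.89%), PC3 0.2316 (23.16%);  cumulative: 0.3895, 0.7684, 1


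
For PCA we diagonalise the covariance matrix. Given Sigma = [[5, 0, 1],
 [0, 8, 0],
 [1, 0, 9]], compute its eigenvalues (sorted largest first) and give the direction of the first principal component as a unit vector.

Step 1 — characteristic polynomial p(λ) = det(λI - Sigma) = λ³ - tr·λ² + c_1·λ - det, where tr = trace, c_1 = sum of the principal 2×2 minors, det = det(Sigma):
  tr = 5 + 8 + 9 = 22,
  c_1 = (5·8 - (0)²) + (5·9 - (1)²) + (8·9 - (0)²) = 40 + 44 + 72 = 156,
  det = 5·(8·9 - (0)²) - (0)·((0)·9 - (0)·(1)) + (1)·((0)·(0) - 8·(1)) = 5·(72) - (0)·(0) + (1)·(-8) = 352.
  So p(λ) = λ³ - 22λ² + 156λ - 352.
Step 2 — look for an integer root (rational root theorem: any rational root is an integer divisor of 352). Testing λ = 8:
  p(8) = 512 - 1408 + 1248 - 352 = 0  ✓
  Dividing out (λ - 8): p(λ) = (λ - 8)(λ² - 14λ + 44).
Step 3 — remaining eigenvalues from the quadratic λ² - 14λ + 44 = 0:
  Δ = 14² - 4·44 = 196 - 176 = 20,  λ = (14 ± √20)/2 = (14 ± 4.4721)/2 ≈ 9.2361 or 4.7639.
  Sorted: λ_1 = 9.2361,  λ_2 = 8,  λ_3 = 4.7639  (check: sum = 22 = tr ✓).

Step 4 — unit eigenvector for λ_1 ≈ 9.2361: v spans the null space of (Sigma - λ_1 I), whose rows are
  r_1 = (-4.2361, 0, 1),  r_2 = (0, -1.2361, 0),  r_3 = (1, 0, -0.2361).
  v is orthogonal to every row, so take v ∝ r_1 × r_2 = ((0)·(0) - (1)·(-1.2361), (1)·(0) - (-4.2361)·(0), (-4.2361)·(-1.2361) - (0)·(0)) ≈ (1.2361, 0, 5.2361).
  Let u = (1.2361, 0, 5.2361).
  ||u|| = √((1.2361)² + (0)² + (5.2361)²) = √(28.9443) ≈ 5.38,  v_1 = u/||u|| ≈ (0.2298, 0, 0.9732) (||v_1|| = 1).

λ_1 = 9.2361,  λ_2 = 8,  λ_3 = 4.7639;  v_1 ≈ (0.2298, 0, 0.9732)


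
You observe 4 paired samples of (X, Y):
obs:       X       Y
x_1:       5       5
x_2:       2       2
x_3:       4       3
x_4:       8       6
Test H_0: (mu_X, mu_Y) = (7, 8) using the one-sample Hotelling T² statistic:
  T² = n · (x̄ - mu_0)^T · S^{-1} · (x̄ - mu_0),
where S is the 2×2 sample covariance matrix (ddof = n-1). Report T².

Step 1 — sample mean vector:
  mean(X) = (5 + 2 + 4 + 8) / 4 = 19/4 = 4.75
  mean(Y) = (5 + 2 + 3 + 6) / 4 = 16/4 = 4
  x̄ = (4.75, 4),  deviation x̄ - mu_0 = (4.75, 4) - (7, 8) = (-2.25, -4).

Step 2 — sample covariance matrix, S[i,j] = (1/(n-1)) · Σ_k (x_{k,i} - mean_i) · (x_{k,j} - mean_j), divisor n-1 = 3:
  S[X,X] = ((0.25)·(0.25) + (-2.75)·(-2.75) + (-0.75)·(-0.75) + (3.25)·(3.25)) / 3 = 18.75/3 = 6.25
  S[X,Y] = ((0.25)·(1) + (-2.75)·(-2) + (-0.75)·(-1) + (3.25)·(2)) / 3 = 13/3 = 4.3333
  S[Y,Y] = ((1)·(1) + (-2)·(-2) + (-1)·(-1) + (2)·(2)) / 3 = 10/3 = 3.3333
  S = [[6.25, 4.3333],
 [4.3333, 3.3333]].

Step 3 — invert S. det(S) = 6.25·3.3333 - (4.3333)² = 2.0556.
  S^{-1} = (1/det) · [[d, -b], [-b, a]] = [[1.6216, -2.1081],
 [-2.1081, 3.0405]].

Step 4 — quadratic form (x̄ - mu_0)^T · S^{-1} · (x̄ - mu_0):
  S^{-1} · (x̄ - mu_0) = (4.7838, -7.4189),
  (x̄ - mu_0)^T · [...] = (-2.25)·(4.7838) + (-4)·(-7.4189) = 18.9122.

Step 5 — scale by n: T² = 4 · 18.9122 = 75.6486.

T² ≈ 75.6486


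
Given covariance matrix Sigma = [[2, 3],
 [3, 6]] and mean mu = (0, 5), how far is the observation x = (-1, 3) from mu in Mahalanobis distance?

Step 1 — centre the observation: (x - mu) = (-1, -2).

Step 2 — invert Sigma. det(Sigma) = 2·6 - (3)² = 3.
  Sigma^{-1} = (1/det) · [[d, -b], [-b, a]] = [[2, -1],
 [-1, 0.6667]].

Step 3 — form the quadratic (x - mu)^T · Sigma^{-1} · (x - mu):
  Sigma^{-1} · (x - mu) = (0, -0.3333).
  (x - mu)^T · [Sigma^{-1} · (x - mu)] = (-1)·(0) + (-2)·(-0.3333) = 0.6667.

Step 4 — take square root: d = √(0.6667) ≈ 0.8165.

d(x, mu) = √(0.6667) ≈ 0.8165


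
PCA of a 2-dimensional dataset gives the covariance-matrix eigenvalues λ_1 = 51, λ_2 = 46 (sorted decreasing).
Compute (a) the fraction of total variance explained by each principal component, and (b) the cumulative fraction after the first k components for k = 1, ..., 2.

Step 1 — total variance = trace(Sigma) = Σ λ_i = 51 + 46 = 97.

Step 2 — fraction explained by component i = λ_i / Σ λ:
  PC1: 51/97 = 0.5258
  PC2: 46/97 = 0.4742

Step 3 — cumulative fraction after k components = (λ_1 + ... + λ_k) / Σ λ:
  k = 1: 51/97 = 0.5258
  k = 2: (51 + 46)/97 = 97/97 = 1

Summary (fraction, with percent):

explained: PC1 0.5258 (52.58%), PC2 0.4742 (47.42%);  cumulative: 0.5258, 1


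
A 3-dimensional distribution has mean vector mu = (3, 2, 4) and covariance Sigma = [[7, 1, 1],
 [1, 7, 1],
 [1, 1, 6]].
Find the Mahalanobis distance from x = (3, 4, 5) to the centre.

Step 1 — centre the observation: (x - mu) = (0, 2, 1).

Step 2 — invert Sigma (cofactor / det for 3×3, or solve directly):
  Sigma^{-1} = [[0.1486, -0.0181, -0.0217],
 [-0.0181, 0.1486, -0.0217],
 [-0.0217, -0.0217, 0.1739]].

Step 3 — form the quadratic (x - mu)^T · Sigma^{-1} · (x - mu):
  Sigma^{-1} · (x - mu) = (-0.058, 0.2754, 0.1304).
  (x - mu)^T · [Sigma^{-1} · (x - mu)] = (0)·(-0.058) + (2)·(0.2754) + (1)·(0.1304) = 0.6812.

Step 4 — take square root: d = √(0.6812) ≈ 0.8253.

d(x, mu) = √(0.6812) ≈ 0.8253


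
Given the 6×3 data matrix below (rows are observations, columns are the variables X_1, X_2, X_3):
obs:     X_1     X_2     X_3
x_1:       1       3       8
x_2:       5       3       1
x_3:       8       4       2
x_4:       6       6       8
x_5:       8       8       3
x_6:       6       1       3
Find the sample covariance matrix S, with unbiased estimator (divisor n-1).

Step 1 — column means:
  mean(X_1) = (1 + 5 + 8 + 6 + 8 + 6) / 6 = 34/6 = 5.6667
  mean(X_2) = (3 + 3 + 4 + 6 + 8 + 1) / 6 = 25/6 = 4.1667
  mean(X_3) = (8 + 1 + 2 + 8 + 3 + 3) / 6 = 25/6 = 4.1667

Step 2 — sample covariance S[i,j] = (1/(n-1)) · Σ_k (x_{k,i} - mean_i) · (x_{k,j} - mean_j), with n-1 = 5.
  S[X_1,X_1] = ((-4.6667)·(-4.6667) + (-0.6667)·(-0.6667) + (2.3333)·(2.3333) + (0.3333)·(0.3333) + (2.3333)·(2.3333) + (0.3333)·(0.3333)) / 5 = 33.3333/5 = 6.6667
  S[X_1,X_2] = ((-4.6667)·(-1.1667) + (-0.6667)·(-1.1667) + (2.3333)·(-0.1667) + (0.3333)·(1.8333) + (2.3333)·(3.8333) + (0.3333)·(-3.1667)) / 5 = 14.3333/5 = 2.8667
  S[X_1,X_3] = ((-4.6667)·(3.8333) + (-0.6667)·(-3.1667) + (2.3333)·(-2.1667) + (0.3333)·(3.8333) + (2.3333)·(-1.1667) + (0.3333)·(-1.1667)) / 5 = -22.6667/5 = -4.5333
  S[X_2,X_2] = ((-1.1667)·(-1.1667) + (-1.1667)·(-1.1667) + (-0.1667)·(-0.1667) + (1.8333)·(1.8333) + (3.8333)·(3.8333) + (-3.1667)·(-3.1667)) / 5 = 30.8333/5 = 6.1667
  S[X_2,X_3] = ((-1.1667)·(3.8333) + (-1.1667)·(-3.1667) + (-0.1667)·(-2.1667) + (1.8333)·(3.8333) + (3.8333)·(-1.1667) + (-3.1667)·(-1.1667)) / 5 = 5.8333/5 = 1.1667
  S[X_3,X_3] = ((3.8333)·(3.8333) + (-3.1667)·(-3.1667) + (-2.1667)·(-2.1667) + (3.8333)·(3.8333) + (-1.1667)·(-1.1667) + (-1.1667)·(-1.1667)) / 5 = 46.8333/5 = 9.3667

S is symmetric (S[j,i] = S[i,j]). Assembling:

S = [[6.6667, 2.8667, -4.5333],
 [2.8667, 6.1667, 1.1667],
 [-4.5333, 1.1667, 9.3667]]


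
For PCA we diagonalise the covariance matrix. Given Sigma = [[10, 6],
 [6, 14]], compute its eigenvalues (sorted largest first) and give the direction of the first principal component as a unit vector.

Step 1 — characteristic polynomial of 2×2 Sigma:
  det(Sigma - λI) = λ² - trace · λ + det = 0.
  trace = 10 + 14 = 24, det = 10·14 - (6)² = 104.
Step 2 — discriminant:
  Δ = trace² - 4·det = 576 - 416 = 160.
Step 3 — eigenvalues:
  λ = (trace ± √Δ)/2 = (24 ± 12.6491)/2,
  λ_1 = 18.3246,  λ_2 = 5.6754.

Step 4 — unit eigenvector for λ_1: solve (Sigma - λ_1 I)v = 0. First row:
  (10 - 18.3246)·v_x + (6)·v_y = 0, i.e. (-8.3246)·v_x + (6)·v_y = 0,
  so v ∝ (b, λ_1 - a) = (6, 8.3246) = u.
  ||u|| = √((6)² + (8.3246)²) = √(105.2982) ≈ 10.2615,
  v_1 = u/||u|| ≈ (0.5847, 0.8112) (||v_1|| = 1).

λ_1 = 18.3246,  λ_2 = 5.6754;  v_1 ≈ (0.5847, 0.8112)


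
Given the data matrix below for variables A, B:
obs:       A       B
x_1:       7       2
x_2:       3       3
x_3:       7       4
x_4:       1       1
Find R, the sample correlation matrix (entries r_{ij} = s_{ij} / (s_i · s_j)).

Step 1 — column means:
  mean(A) = (7 + 3 + 7 + 1) / 4 = 18/4 = 4.5
  mean(B) = (2 + 3 + 4 + 1) / 4 = 10/4 = 2.5

Step 2 — sample variances and covariances s[i,j] = (1/(n-1)) · Σ_k (x_{k,i} - mean_i) · (x_{k,j} - mean_j), with n-1 = 3:
  s[A,A] = ((2.5)·(2.5) + (-1.5)·(-1.5) + (2.5)·(2.5) + (-3.5)·(-3.5)) / 3 = 27/3 = 9
  s[A,B] = ((2.5)·(-0.5) + (-1.5)·(0.5) + (2.5)·(1.5) + (-3.5)·(-1.5)) / 3 = 7/3 = 2.3333
  s[B,B] = ((-0.5)·(-0.5) + (0.5)·(0.5) + (1.5)·(1.5) + (-1.5)·(-1.5)) / 3 = 5/3 = 1.6667
  Sample standard deviations s_i = √(s[i,i]):
  s(A) = √(9) = 3
  s(B) = √(1.6667) = 1.291

Step 3 — r_{ij} = s_{ij} / (s_i · s_j):
  r[A,A] = 1 (diagonal).
  r[A,B] = 2.3333 / (3 · 1.291) = 2.3333 / 3.873 = 0.6025
  r[B,B] = 1 (diagonal).

R is symmetric with unit diagonal. Assembling:

R = [[1, 0.6025],
 [0.6025, 1]]


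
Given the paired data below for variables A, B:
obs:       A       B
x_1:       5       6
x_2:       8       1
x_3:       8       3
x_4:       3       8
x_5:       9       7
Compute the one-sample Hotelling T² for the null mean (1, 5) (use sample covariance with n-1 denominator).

Step 1 — sample mean vector:
  mean(A) = (5 + 8 + 8 + 3 + 9) / 5 = 33/5 = 6.6
  mean(B) = (6 + 1 + 3 + 8 + 7) / 5 = 25/5 = 5
  x̄ = (6.6, 5),  deviation x̄ - mu_0 = (6.6, 5) - (1, 5) = (5.6, 0).

Step 2 — sample covariance matrix, S[i,j] = (1/(n-1)) · Σ_k (x_{k,i} - mean_i) · (x_{k,j} - mean_j), divisor n-1 = 4:
  S[A,A] = ((-1.6)·(-1.6) + (1.4)·(1.4) + (1.4)·(1.4) + (-3.6)·(-3.6) + (2.4)·(2.4)) / 4 = 25.2/4 = 6.3
  S[A,B] = ((-1.6)·(1) + (1.4)·(-4) + (1.4)·(-2) + (-3.6)·(3) + (2.4)·(2)) / 4 = -16/4 = -4
  S[B,B] = ((1)·(1) + (-4)·(-4) + (-2)·(-2) + (3)·(3) + (2)·(2)) / 4 = 34/4 = 8.5
  S = [[6.3, -4],
 [-4, 8.5]].

Step 3 — invert S. det(S) = 6.3·8.5 - (-4)² = 37.55.
  S^{-1} = (1/det) · [[d, -b], [-b, a]] = [[0.2264, 0.1065],
 [0.1065, 0.1678]].

Step 4 — quadratic form (x̄ - mu_0)^T · S^{-1} · (x̄ - mu_0):
  S^{-1} · (x̄ - mu_0) = (1.2676, 0.5965),
  (x̄ - mu_0)^T · [...] = (5.6)·(1.2676) + (0)·(0.5965) = 7.0988.

Step 5 — scale by n: T² = 5 · 7.0988 = 35.494.

T² ≈ 35.494


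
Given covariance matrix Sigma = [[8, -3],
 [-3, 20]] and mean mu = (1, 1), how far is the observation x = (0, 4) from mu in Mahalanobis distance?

Step 1 — centre the observation: (x - mu) = (-1, 3).

Step 2 — invert Sigma. det(Sigma) = 8·20 - (-3)² = 151.
  Sigma^{-1} = (1/det) · [[d, -b], [-b, a]] = [[0.1325, 0.0199],
 [0.0199, 0.053]].

Step 3 — form the quadratic (x - mu)^T · Sigma^{-1} · (x - mu):
  Sigma^{-1} · (x - mu) = (-0.0728, 0.1391).
  (x - mu)^T · [Sigma^{-1} · (x - mu)] = (-1)·(-0.0728) + (3)·(0.1391) = 0.4901.

Step 4 — take square root: d = √(0.4901) ≈ 0.7.

d(x, mu) = √(0.4901) ≈ 0.7


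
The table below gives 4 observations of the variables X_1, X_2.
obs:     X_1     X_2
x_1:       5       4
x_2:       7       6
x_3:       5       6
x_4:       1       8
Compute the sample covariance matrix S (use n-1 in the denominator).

Step 1 — column means:
  mean(X_1) = (5 + 7 + 5 + 1) / 4 = 18/4 = 4.5
  mean(X_2) = (4 + 6 + 6 + 8) / 4 = 24/4 = 6

Step 2 — sample covariance S[i,j] = (1/(n-1)) · Σ_k (x_{k,i} - mean_i) · (x_{k,j} - mean_j), with n-1 = 3.
  S[X_1,X_1] = ((0.5)·(0.5) + (2.5)·(2.5) + (0.5)·(0.5) + (-3.5)·(-3.5)) / 3 = 19/3 = 6.3333
  S[X_1,X_2] = ((0.5)·(-2) + (2.5)·(0) + (0.5)·(0) + (-3.5)·(2)) / 3 = -8/3 = -2.6667
  S[X_2,X_2] = ((-2)·(-2) + (0)·(0) + (0)·(0) + (2)·(2)) / 3 = 8/3 = 2.6667

S is symmetric (S[j,i] = S[i,j]). Assembling:

S = [[6.3333, -2.6667],
 [-2.6667, 2.6667]]


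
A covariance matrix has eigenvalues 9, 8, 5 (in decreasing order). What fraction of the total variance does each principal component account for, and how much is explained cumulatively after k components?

Step 1 — total variance = trace(Sigma) = Σ λ_i = 9 + 8 + 5 = 22.

Step 2 — fraction explained by component i = λ_i / Σ λ:
  PC1: 9/22 = 0.4091
  PC2: 8/22 = 0.3636
  PC3: 5/22 = 0.2273

Step 3 — cumulative fraction after k components = (λ_1 + ... + λ_k) / Σ λ:
  k = 1: 9/22 = 0.4091
  k = 2: (9 + 8)/22 = 17/22 = 0.7727
  k = 3: (9 + 8 + 5)/22 = 22/22 = 1

Summary (fraction, with percent):

explained: PC1 0.4091 (40.91%), PC2 0.3636 (36.36%), PC3 0.2273 (22.73%);  cumulative: 0.4091, 0.7727, 1


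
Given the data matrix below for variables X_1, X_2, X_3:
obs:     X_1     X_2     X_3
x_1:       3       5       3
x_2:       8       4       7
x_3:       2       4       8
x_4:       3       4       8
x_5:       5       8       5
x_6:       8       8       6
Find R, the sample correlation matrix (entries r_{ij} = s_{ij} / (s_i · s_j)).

Step 1 — column means:
  mean(X_1) = (3 + 8 + 2 + 3 + 5 + 8) / 6 = 29/6 = 4.8333
  mean(X_2) = (5 + 4 + 4 + 4 + 8 + 8) / 6 = 33/6 = 5.5
  mean(X_3) = (3 + 7 + 8 + 8 + 5 + 6) / 6 = 37/6 = 6.1667

Step 2 — sample variances and covariances s[i,j] = (1/(n-1)) · Σ_k (x_{k,i} - mean_i) · (x_{k,j} - mean_j), with n-1 = 5:
  s[X_1,X_1] = ((-1.8333)·(-1.8333) + (3.1667)·(3.1667) + (-2.8333)·(-2.8333) + (-1.8333)·(-1.8333) + (0.1667)·(0.1667) + (3.1667)·(3.1667)) / 5 = 34.8333/5 = 6.9667
  s[X_1,X_2] = ((-1.8333)·(-0.5) + (3.1667)·(-1.5) + (-2.8333)·(-1.5) + (-1.8333)·(-1.5) + (0.1667)·(2.5) + (3.1667)·(2.5)) / 5 = 11.5/5 = 2.3
  s[X_1,X_3] = ((-1.8333)·(-3.1667) + (3.1667)·(0.8333) + (-2.8333)·(1.8333) + (-1.8333)·(1.8333) + (0.1667)·(-1.1667) + (3.1667)·(-0.1667)) / 5 = -0.8333/5 = -0.1667
  s[X_2,X_2] = ((-0.5)·(-0.5) + (-1.5)·(-1.5) + (-1.5)·(-1.5) + (-1.5)·(-1.5) + (2.5)·(2.5) + (2.5)·(2.5)) / 5 = 19.5/5 = 3.9
  s[X_2,X_3] = ((-0.5)·(-3.1667) + (-1.5)·(0.8333) + (-1.5)·(1.8333) + (-1.5)·(1.8333) + (2.5)·(-1.1667) + (2.5)·(-0.1667)) / 5 = -8.5/5 = -1.7
  s[X_3,X_3] = ((-3.1667)·(-3.1667) + (0.8333)·(0.8333) + (1.8333)·(1.8333) + (1.8333)·(1.8333) + (-1.1667)·(-1.1667) + (-0.1667)·(-0.1667)) / 5 = 18.8333/5 = 3.7667
  Sample standard deviations s_i = √(s[i,i]):
  s(X_1) = √(6.9667) = 2.6394
  s(X_2) = √(3.9) = 1.9748
  s(X_3) = √(3.7667) = 1.9408

Step 3 — r_{ij} = s_{ij} / (s_i · s_j):
  r[X_1,X_1] = 1 (diagonal).
  r[X_1,X_2] = 2.3 / (2.6394 · 1.9748) = 2.3 / 5.2125 = 0.4412
  r[X_1,X_3] = -0.1667 / (2.6394 · 1.9408) = -0.1667 / 5.1226 = -0.0325
  r[X_2,X_2] = 1 (diagonal).
  r[X_2,X_3] = -1.7 / (1.9748 · 1.9408) = -1.7 / 3.8328 = -0.4435
  r[X_3,X_3] = 1 (diagonal).

R is symmetric with unit diagonal. Assembling:

R = [[1, 0.4412, -0.0325],
 [0.4412, 1, -0.4435],
 [-0.0325, -0.4435, 1]]


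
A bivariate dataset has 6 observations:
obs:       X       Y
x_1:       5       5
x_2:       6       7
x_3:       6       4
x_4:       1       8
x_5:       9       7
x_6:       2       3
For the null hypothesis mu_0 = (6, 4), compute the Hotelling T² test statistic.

Step 1 — sample mean vector:
  mean(X) = (5 + 6 + 6 + 1 + 9 + 2) / 6 = 29/6 = 4.8333
  mean(Y) = (5 + 7 + 4 + 8 + 7 + 3) / 6 = 34/6 = 5.6667
  x̄ = (4.8333, 5.6667),  deviation x̄ - mu_0 = (4.8333, 5.6667) - (6, 4) = (-1.1667, 1.6667).

Step 2 — sample covariance matrix, S[i,j] = (1/(n-1)) · Σ_k (x_{k,i} - mean_i) · (x_{k,j} - mean_j), divisor n-1 = 5:
  S[X,X] = ((0.1667)·(0.1667) + (1.1667)·(1.1667) + (1.1667)·(1.1667) + (-3.8333)·(-3.8333) + (4.1667)·(4.1667) + (-2.8333)·(-2.8333)) / 5 = 42.8333/5 = 8.5667
  S[X,Y] = ((0.1667)·(-0.6667) + (1.1667)·(1.3333) + (1.1667)·(-1.6667) + (-3.8333)·(2.3333) + (4.1667)·(1.3333) + (-2.8333)·(-2.6667)) / 5 = 3.6667/5 = 0.7333
  S[Y,Y] = ((-0.6667)·(-0.6667) + (1.3333)·(1.3333) + (-1.6667)·(-1.6667) + (2.3333)·(2.3333) + (1.3333)·(1.3333) + (-2.6667)·(-2.6667)) / 5 = 19.3333/5 = 3.8667
  S = [[8.5667, 0.7333],
 [0.7333, 3.8667]].

Step 3 — invert S. det(S) = 8.5667·3.8667 - (0.7333)² = 32.5867.
  S^{-1} = (1/det) · [[d, -b], [-b, a]] = [[0.1187, -0.0225],
 [-0.0225, 0.2629]].

Step 4 — quadratic form (x̄ - mu_0)^T · S^{-1} · (x̄ - mu_0):
  S^{-1} · (x̄ - mu_0) = (-0.1759, 0.4644),
  (x̄ - mu_0)^T · [...] = (-1.1667)·(-0.1759) + (1.6667)·(0.4644) = 0.9793.

Step 5 — scale by n: T² = 6 · 0.9793 = 5.8756.

T² ≈ 5.8756


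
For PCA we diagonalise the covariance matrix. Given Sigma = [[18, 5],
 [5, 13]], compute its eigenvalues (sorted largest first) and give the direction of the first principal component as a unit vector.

Step 1 — characteristic polynomial of 2×2 Sigma:
  det(Sigma - λI) = λ² - trace · λ + det = 0.
  trace = 18 + 13 = 31, det = 18·13 - (5)² = 209.
Step 2 — discriminant:
  Δ = trace² - 4·det = 961 - 836 = 125.
Step 3 — eigenvalues:
  λ = (trace ± √Δ)/2 = (31 ± 11.1803)/2,
  λ_1 = 21.0902,  λ_2 = 9.9098.

Step 4 — unit eigenvector for λ_1: solve (Sigma - λ_1 I)v = 0. First row:
  (18 - 21.0902)·v_x + (5)·v_y = 0, i.e. (-3.0902)·v_x + (5)·v_y = 0,
  so v ∝ (b, λ_1 - a) = (5, 3.0902) = u.
  ||u|| = √((5)² + (3.0902)²) = √(34.5492) ≈ 5.8779,
  v_1 = u/||u|| ≈ (0.8507, 0.5257) (||v_1|| = 1).

λ_1 = 21.0902,  λ_2 = 9.9098;  v_1 ≈ (0.8507, 0.5257)


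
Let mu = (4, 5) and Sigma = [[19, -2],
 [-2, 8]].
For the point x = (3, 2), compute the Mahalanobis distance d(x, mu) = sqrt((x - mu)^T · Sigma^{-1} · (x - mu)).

Step 1 — centre the observation: (x - mu) = (-1, -3).

Step 2 — invert Sigma. det(Sigma) = 19·8 - (-2)² = 148.
  Sigma^{-1} = (1/det) · [[d, -b], [-b, a]] = [[0.0541, 0.0135],
 [0.0135, 0.1284]].

Step 3 — form the quadratic (x - mu)^T · Sigma^{-1} · (x - mu):
  Sigma^{-1} · (x - mu) = (-0.0946, -0.3986).
  (x - mu)^T · [Sigma^{-1} · (x - mu)] = (-1)·(-0.0946) + (-3)·(-0.3986) = 1.2905.

Step 4 — take square root: d = √(1.2905) ≈ 1.136.

d(x, mu) = √(1.2905) ≈ 1.136


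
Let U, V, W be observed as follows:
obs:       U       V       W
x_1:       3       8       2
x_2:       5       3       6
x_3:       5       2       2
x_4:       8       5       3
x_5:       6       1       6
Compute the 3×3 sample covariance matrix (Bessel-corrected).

Step 1 — column means:
  mean(U) = (3 + 5 + 5 + 8 + 6) / 5 = 27/5 = 5.4
  mean(V) = (8 + 3 + 2 + 5 + 1) / 5 = 19/5 = 3.8
  mean(W) = (2 + 6 + 2 + 3 + 6) / 5 = 19/5 = 3.8

Step 2 — sample covariance S[i,j] = (1/(n-1)) · Σ_k (x_{k,i} - mean_i) · (x_{k,j} - mean_j), with n-1 = 4.
  S[U,U] = ((-2.4)·(-2.4) + (-0.4)·(-0.4) + (-0.4)·(-0.4) + (2.6)·(2.6) + (0.6)·(0.6)) / 4 = 13.2/4 = 3.3
  S[U,V] = ((-2.4)·(4.2) + (-0.4)·(-0.8) + (-0.4)·(-1.8) + (2.6)·(1.2) + (0.6)·(-2.8)) / 4 = -7.6/4 = -1.9
  S[U,W] = ((-2.4)·(-1.8) + (-0.4)·(2.2) + (-0.4)·(-1.8) + (2.6)·(-0.8) + (0.6)·(2.2)) / 4 = 3.4/4 = 0.85
  S[V,V] = ((4.2)·(4.2) + (-0.8)·(-0.8) + (-1.8)·(-1.8) + (1.2)·(1.2) + (-2.8)·(-2.8)) / 4 = 30.8/4 = 7.7
  S[V,W] = ((4.2)·(-1.8) + (-0.8)·(2.2) + (-1.8)·(-1.8) + (1.2)·(-0.8) + (-2.8)·(2.2)) / 4 = -13.2/4 = -3.3
  S[W,W] = ((-1.8)·(-1.8) + (2.2)·(2.2) + (-1.8)·(-1.8) + (-0.8)·(-0.8) + (2.2)·(2.2)) / 4 = 16.8/4 = 4.2

S is symmetric (S[j,i] = S[i,j]). Assembling:

S = [[3.3, -1.9, 0.85],
 [-1.9, 7.7, -3.3],
 [0.85, -3.3, 4.2]]
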